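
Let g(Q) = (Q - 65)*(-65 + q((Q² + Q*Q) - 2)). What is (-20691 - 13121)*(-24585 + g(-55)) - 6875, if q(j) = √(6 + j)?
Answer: 567527545 + 4057440*√6054 ≈ 8.8323e+8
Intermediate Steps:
g(Q) = (-65 + Q)*(-65 + √(4 + 2*Q²)) (g(Q) = (Q - 65)*(-65 + √(6 + ((Q² + Q*Q) - 2))) = (-65 + Q)*(-65 + √(6 + ((Q² + Q²) - 2))) = (-65 + Q)*(-65 + √(6 + (2*Q² - 2))) = (-65 + Q)*(-65 + √(6 + (-2 + 2*Q²))) = (-65 + Q)*(-65 + √(4 + 2*Q²)))
(-20691 - 13121)*(-24585 + g(-55)) - 6875 = (-20691 - 13121)*(-24585 + (4225 - 65*(-55) - 65*√(4 + 2*(-55)²) - 55*√(4 + 2*(-55)²))) - 6875 = -33812*(-24585 + (4225 + 3575 - 65*√(4 + 2*3025) - 55*√(4 + 2*3025))) - 6875 = -33812*(-24585 + (4225 + 3575 - 65*√(4 + 6050) - 55*√(4 + 6050))) - 6875 = -33812*(-24585 + (4225 + 3575 - 65*√6054 - 55*√6054)) - 6875 = -33812*(-24585 + (7800 - 120*√6054)) - 6875 = -33812*(-16785 - 120*√6054) - 6875 = (567534420 + 4057440*√6054) - 6875 = 567527545 + 4057440*√6054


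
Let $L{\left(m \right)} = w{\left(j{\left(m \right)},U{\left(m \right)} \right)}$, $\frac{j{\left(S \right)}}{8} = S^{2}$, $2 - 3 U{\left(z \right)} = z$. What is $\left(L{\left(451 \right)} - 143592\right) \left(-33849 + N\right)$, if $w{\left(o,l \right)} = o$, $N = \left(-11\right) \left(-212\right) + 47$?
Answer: $-46689395520$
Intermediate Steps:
$U{\left(z \right)} = \frac{2}{3} - \frac{z}{3}$
$N = 2379$ ($N = 2332 + 47 = 2379$)
$j{\left(S \right)} = 8 S^{2}$
$L{\left(m \right)} = 8 m^{2}$
$\left(L{\left(451 \right)} - 143592\right) \left(-33849 + N\right) = \left(8 \cdot 451^{2} - 143592\right) \left(-33849 + 2379\right) = \left(8 \cdot 203401 - 143592\right) \left(-31470\right) = \left(1627208 - 143592\right) \left(-31470\right) = 1483616 \left(-31470\right) = -46689395520$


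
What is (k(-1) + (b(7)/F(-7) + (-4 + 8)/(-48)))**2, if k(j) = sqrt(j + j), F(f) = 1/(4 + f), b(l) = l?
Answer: 63721/144 - 253*I*sqrt(2)/6 ≈ 442.51 - 59.633*I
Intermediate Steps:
k(j) = sqrt(2)*sqrt(j) (k(j) = sqrt(2*j) = sqrt(2)*sqrt(j))
(k(-1) + (b(7)/F(-7) + (-4 + 8)/(-48)))**2 = (sqrt(2)*sqrt(-1) + (7/(1/(4 - 7)) + (-4 + 8)/(-48)))**2 = (sqrt(2)*I + (7/(1/(-3)) + 4*(-1/48)))**2 = (I*sqrt(2) + (7/(-1/3) - 1/12))**2 = (I*sqrt(2) + (7*(-3) - 1/12))**2 = (I*sqrt(2) + (-21 - 1/12))**2 = (I*sqrt(2) - 253/12)**2 = (-253/12 + I*sqrt(2))**2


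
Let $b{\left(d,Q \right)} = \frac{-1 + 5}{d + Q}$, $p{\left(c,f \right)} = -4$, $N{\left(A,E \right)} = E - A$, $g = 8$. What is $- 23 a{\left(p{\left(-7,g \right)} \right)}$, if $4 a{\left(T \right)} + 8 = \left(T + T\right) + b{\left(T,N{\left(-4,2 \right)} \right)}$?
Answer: $\frac{161}{2} \approx 80.5$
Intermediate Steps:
$b{\left(d,Q \right)} = \frac{4}{Q + d}$
$a{\left(T \right)} = -2 + \frac{1}{6 + T} + \frac{T}{2}$ ($a{\left(T \right)} = -2 + \frac{\left(T + T\right) + \frac{4}{\left(2 - -4\right) + T}}{4} = -2 + \frac{2 T + \frac{4}{\left(2 + 4\right) + T}}{4} = -2 + \frac{2 T + \frac{4}{6 + T}}{4} = -2 + \left(\frac{1}{6 + T} + \frac{T}{2}\right) = -2 + \frac{1}{6 + T} + \frac{T}{2}$)
$- 23 a{\left(p{\left(-7,g \right)} \right)} = - 23 \frac{2 + \left(-4 - 4\right) \left(6 - 4\right)}{2 \left(6 - 4\right)} = - 23 \frac{2 - 16}{2 \cdot 2} = - 23 \cdot \frac{1}{2} \cdot \frac{1}{2} \left(2 - 16\right) = - 23 \cdot \frac{1}{2} \cdot \frac{1}{2} \left(-14\right) = \left(-23\right) \left(- \frac{7}{2}\right) = \frac{161}{2}$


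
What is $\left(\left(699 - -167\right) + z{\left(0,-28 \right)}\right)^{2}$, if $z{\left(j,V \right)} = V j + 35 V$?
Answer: $12996$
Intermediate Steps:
$z{\left(j,V \right)} = 35 V + V j$
$\left(\left(699 - -167\right) + z{\left(0,-28 \right)}\right)^{2} = \left(\left(699 - -167\right) - 28 \left(35 + 0\right)\right)^{2} = \left(\left(699 + 167\right) - 980\right)^{2} = \left(866 - 980\right)^{2} = \left(-114\right)^{2} = 12996$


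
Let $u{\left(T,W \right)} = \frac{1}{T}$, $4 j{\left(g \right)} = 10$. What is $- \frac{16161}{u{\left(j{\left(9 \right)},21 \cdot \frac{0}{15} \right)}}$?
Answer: $- \frac{80805}{2} \approx -40403.0$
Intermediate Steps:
$j{\left(g \right)} = \frac{5}{2}$ ($j{\left(g \right)} = \frac{1}{4} \cdot 10 = \frac{5}{2}$)
$- \frac{16161}{u{\left(j{\left(9 \right)},21 \cdot \frac{0}{15} \right)}} = - \frac{16161}{\frac{1}{\frac{5}{2}}} = - \frac{16161}{\frac{2}{5}} = \left(-16161\right) \frac{5}{2} = - \frac{80805}{2}$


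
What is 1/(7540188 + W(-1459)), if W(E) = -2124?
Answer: 1/7538064 ≈ 1.3266e-7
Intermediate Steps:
1/(7540188 + W(-1459)) = 1/(7540188 - 2124) = 1/7538064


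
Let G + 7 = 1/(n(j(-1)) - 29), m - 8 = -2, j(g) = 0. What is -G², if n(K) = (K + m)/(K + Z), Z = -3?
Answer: -47524/961 ≈ -49.453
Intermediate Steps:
m = 6 (m = 8 - 2 = 6)
n(K) = (6 + K)/(-3 + K) (n(K) = (K + 6)/(K - 3) = (6 + K)/(-3 + K))
G = -218/31 (G = -7 + 1/((6 + 0)/(-3 + 0) - 29) = -7 + 1/(6/(-3) - 29) = -7 + 1/(-⅓*6 - 29) = -7 + 1/(-2 - 29) = -7 + 1/(-31) = -7 - 1/31 = -218/31 ≈ -7.0323)
-G² = -(-218/31)² = -1*47524/961 = -47524/961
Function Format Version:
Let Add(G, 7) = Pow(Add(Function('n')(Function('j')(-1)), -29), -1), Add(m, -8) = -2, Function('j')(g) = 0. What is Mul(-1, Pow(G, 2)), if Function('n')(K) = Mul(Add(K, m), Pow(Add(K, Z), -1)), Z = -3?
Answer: Rational(-47524, 961) ≈ -49.453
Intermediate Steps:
m = 6 (m = Add(8, -2) = 6)
Function('n')(K) = Mul(Pow(Add(-3, K), -1), Add(6, K)) (Function('n')(K) = Mul(Add(K, 6), Pow(Add(K, -3), -1)) = Mul(Add(6, K), Pow(Add(-3, K), -1)) = Mul(Pow(Add(-3, K), -1), Add(6, K)))
G = Rational(-218, 31) (G = Add(-7, Pow(Add(Mul(Pow(Add(-3, 0), -1), Add(6, 0)), -29), -1)) = Add(-7, Pow(Add(Mul(Pow(-3, -1), 6), -29), -1)) = Add(-7, Pow(Add(Mul(Rational(-1, 3), 6), -29), -1)) = Add(-7, Pow(Add(-2, -29), -1)) = Add(-7, Pow(-31, -1)) = Add(-7, Rational(-1, 31)) = Rational(-218, 31) ≈ -7.0323)
Mul(-1, Pow(G, 2)) = Mul(-1, Pow(Rational(-218, 31), 2)) = Mul(-1, Rational(47524, 961)) = Rational(-47524, 961)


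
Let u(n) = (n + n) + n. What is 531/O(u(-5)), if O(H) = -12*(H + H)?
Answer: 59/40 ≈ 1.4750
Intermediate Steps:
u(n) = 3*n (u(n) = 2*n + n = 3*n)
O(H) = -24*H
531/O(u(-5)) = 531/((-72*(-5))) = 531/((-24*(-15))) = 531/360 = 531*(1/360) = 59/40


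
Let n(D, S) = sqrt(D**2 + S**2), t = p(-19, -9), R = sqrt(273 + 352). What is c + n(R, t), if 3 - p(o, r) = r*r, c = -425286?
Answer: -425286 + sqrt(6709) ≈ -4.2520e+5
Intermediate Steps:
R = 25 (R = sqrt(625) = 25)
p(o, r) = 3 - r**2 (p(o, r) = 3 - r*r = 3 - r**2)
t = -78 (t = 3 - 1*(-9)**2 = 3 - 1*81 = 3 - 81 = -78)
c + n(R, t) = -425286 + sqrt(25**2 + (-78)**2) = -425286 + sqrt(625 + 6084) = -425286 + sqrt(6709)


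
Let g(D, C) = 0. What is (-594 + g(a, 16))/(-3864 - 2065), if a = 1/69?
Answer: 54/539 ≈ 0.10019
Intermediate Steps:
a = 1/69 ≈ 0.014493
(-594 + g(a, 16))/(-3864 - 2065) = (-594 + 0)/(-3864 - 2065) = -594/(-5929) = -594*(-1/5929) = 54/539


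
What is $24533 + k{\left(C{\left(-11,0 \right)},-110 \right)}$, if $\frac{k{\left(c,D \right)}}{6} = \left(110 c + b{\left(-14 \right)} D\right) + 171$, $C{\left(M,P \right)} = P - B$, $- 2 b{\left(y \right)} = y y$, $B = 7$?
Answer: $85619$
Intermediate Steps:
$b{\left(y \right)} = - \frac{y^{2}}{2}$ ($b{\left(y \right)} = - \frac{y y}{2} = - \frac{y^{2}}{2}$)
$C{\left(M,P \right)} = -7 + P$ ($C{\left(M,P \right)} = P - 7 = -7 + P$)
$k{\left(c,D \right)} = 1026 - 588 D + 660 c$ ($k{\left(c,D \right)} = 6 \left(\left(110 c + - \frac{\left(-14\right)^{2}}{2} D\right) + 171\right) = 6 \left(\left(110 c + \left(- \frac{1}{2}\right) 196 D\right) + 171\right) = 6 \left(\left(110 c - 98 D\right) + 171\right) = 6 \left(\left(- 98 D + 110 c\right) + 171\right) = 6 \left(171 - 98 D + 110 c\right) = 1026 - 588 D + 660 c$)
$24533 + k{\left(C{\left(-11,0 \right)},-110 \right)} = 24533 + \left(1026 - -64680 + 660 \left(-7 + 0\right)\right) = 24533 + \left(1026 + 64680 + 660 \left(-7\right)\right) = 24533 + \left(1026 + 64680 - 4620\right) = 24533 + 61086 = 85619$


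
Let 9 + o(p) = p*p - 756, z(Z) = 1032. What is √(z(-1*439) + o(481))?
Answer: 2*√57907 ≈ 481.28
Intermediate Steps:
o(p) = -765 + p² (o(p) = -9 + (p*p - 756) = -9 + (p² - 756) = -9 + (-756 + p²) = -765 + p²)
√(z(-1*439) + o(481)) = √(1032 + (-765 + 481²)) = √(1032 + (-765 + 231361)) = √(1032 + 230596) = √231628 = 2*√57907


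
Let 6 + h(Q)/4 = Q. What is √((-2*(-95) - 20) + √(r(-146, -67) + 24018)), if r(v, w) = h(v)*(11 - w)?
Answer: √(170 + I*√23406) ≈ 14.119 + 5.4178*I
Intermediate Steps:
h(Q) = -24 + 4*Q
r(v, w) = (-24 + 4*v)*(11 - w)
√((-2*(-95) - 20) + √(r(-146, -67) + 24018)) = √((-2*(-95) - 20) + √(-4*(-11 - 67)*(-6 - 146) + 24018)) = √((190 - 20) + √(-4*(-78)*(-152) + 24018)) = √(170 + √(-47424 + 24018)) = √(170 + √(-23406)) = √(170 + I*√23406)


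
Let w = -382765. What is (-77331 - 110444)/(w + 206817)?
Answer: 187775/175948 ≈ 1.0672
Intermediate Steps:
(-77331 - 110444)/(w + 206817) = (-77331 - 110444)/(-382765 + 206817) = -187775/(-175948) = -187775*(-1/175948) = 187775/175948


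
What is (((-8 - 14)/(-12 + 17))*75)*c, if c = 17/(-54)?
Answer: 935/9 ≈ 103.89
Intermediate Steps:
c = -17/54 (c = 17*(-1/54) = -17/54 ≈ -0.31481)
(((-8 - 14)/(-12 + 17))*75)*c = (((-8 - 14)/(-12 + 17))*75)*(-17/54) = (-22/5*75)*(-17/54) = (-22*⅕*75)*(-17/54) = -22/5*75*(-17/54) = -330*(-17/54) = 935/9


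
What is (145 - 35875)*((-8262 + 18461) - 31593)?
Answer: 764407620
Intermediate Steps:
(145 - 35875)*((-8262 + 18461) - 31593) = -35730*(10199 - 31593) = -35730*(-21394) = 764407620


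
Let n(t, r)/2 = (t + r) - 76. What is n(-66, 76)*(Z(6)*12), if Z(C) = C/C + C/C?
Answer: -3168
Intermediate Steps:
n(t, r) = -152 + 2*r + 2*t (n(t, r) = 2*((t + r) - 76) = 2*((r + t) - 76) = 2*(-76 + r + t) = -152 + 2*r + 2*t)
Z(C) = 2 (Z(C) = 1 + 1 = 2)
n(-66, 76)*(Z(6)*12) = (-152 + 2*76 + 2*(-66))*(2*12) = (-152 + 152 - 132)*24 = -132*24 = -3168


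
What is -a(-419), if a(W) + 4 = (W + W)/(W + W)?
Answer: 3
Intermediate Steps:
a(W) = -3 (a(W) = -4 + (W + W)/(W + W) = -4 + (2*W)/((2*W)) = -4 + (2*W)*(1/(2*W)) = -4 + 1 = -3)
-a(-419) = -1*(-3) = 3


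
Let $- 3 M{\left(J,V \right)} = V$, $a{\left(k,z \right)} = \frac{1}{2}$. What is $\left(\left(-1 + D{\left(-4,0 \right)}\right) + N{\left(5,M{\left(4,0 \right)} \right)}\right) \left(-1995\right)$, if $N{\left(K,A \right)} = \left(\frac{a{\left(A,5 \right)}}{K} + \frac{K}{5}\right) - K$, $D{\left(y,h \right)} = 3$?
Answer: $\frac{7581}{2} \approx 3790.5$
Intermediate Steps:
$a{\left(k,z \right)} = \frac{1}{2}$
$M{\left(J,V \right)} = - \frac{V}{3}$
$N{\left(K,A \right)} = \frac{1}{2 K} - \frac{4 K}{5}$ ($N{\left(K,A \right)} = \left(\frac{1}{2 K} + \frac{K}{5}\right) - K = \frac{1}{2 K} - \frac{4 K}{5}$)
$\left(\left(-1 + D{\left(-4,0 \right)}\right) + N{\left(5,M{\left(4,0 \right)} \right)}\right) \left(-1995\right) = \left(\left(-1 + 3\right) + \frac{5 - 8 \cdot 5^{2}}{10 \cdot 5}\right) \left(-1995\right) = \left(2 + \frac{1}{10} \cdot \frac{1}{5} \left(5 - 200\right)\right) \left(-1995\right) = \left(2 + \frac{1}{10} \cdot \frac{1}{5} \left(-195\right)\right) \left(-1995\right) = \left(2 - \frac{39}{10}\right) \left(-1995\right) = \left(- \frac{19}{10}\right) \left(-1995\right) = \frac{7581}{2}$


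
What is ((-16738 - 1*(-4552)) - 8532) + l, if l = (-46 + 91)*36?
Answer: -19098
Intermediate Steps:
l = 1620 (l = 45*36 = 1620)
((-16738 - 1*(-4552)) - 8532) + l = ((-16738 - 1*(-4552)) - 8532) + 1620 = ((-16738 + 4552) - 8532) + 1620 = (-12186 - 8532) + 1620 = -20718 + 1620 = -19098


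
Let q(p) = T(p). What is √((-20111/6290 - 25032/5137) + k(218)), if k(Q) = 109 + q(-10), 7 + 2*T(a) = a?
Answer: √83478511024865/950345 ≈ 9.6140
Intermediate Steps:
T(a) = -7/2 + a/2
q(p) = -7/2 + p/2
k(Q) = 201/2 (k(Q) = 109 + (-7/2 + (½)*(-10)) = 109 + (-7/2 - 5) = 109 - 17/2 = 201/2)
√((-20111/6290 - 25032/5137) + k(218)) = √((-20111/6290 - 25032/5137) + 201/2) = √((-20111*1/6290 - 25032*1/5137) + 201/2) = √((-1183/370 - 25032/5137) + 201/2) = √(-15338911/1900690 + 201/2) = √(87840217/950345) = √83478511024865/950345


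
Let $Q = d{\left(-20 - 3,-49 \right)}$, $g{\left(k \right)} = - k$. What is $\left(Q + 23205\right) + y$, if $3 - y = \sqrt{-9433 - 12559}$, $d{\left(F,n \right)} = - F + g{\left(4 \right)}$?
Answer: $23227 - 2 i \sqrt{5498} \approx 23227.0 - 148.3 i$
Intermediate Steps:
$d{\left(F,n \right)} = -4 - F$ ($d{\left(F,n \right)} = - F - 4 = -4 - F$)
$y = 3 - 2 i \sqrt{5498}$ ($y = 3 - \sqrt{-9433 - 12559} = 3 - \sqrt{-21992} = 3 - 2 i \sqrt{5498} \approx 3.0 - 148.3 i$)
$Q = 19$ ($Q = -4 - \left(-20 - 3\right) = -4 - -23 = -4 + 23 = 19$)
$\left(Q + 23205\right) + y = \left(19 + 23205\right) + \left(3 - 2 i \sqrt{5498}\right) = 23224 + \left(3 - 2 i \sqrt{5498}\right) = 23227 - 2 i \sqrt{5498}$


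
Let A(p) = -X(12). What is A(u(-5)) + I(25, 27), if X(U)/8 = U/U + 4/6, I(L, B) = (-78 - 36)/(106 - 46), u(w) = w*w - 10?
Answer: -457/30 ≈ -15.233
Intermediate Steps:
u(w) = -10 + w² (u(w) = w² - 10 = -10 + w²)
I(L, B) = -19/10 (I(L, B) = -114/60 = -114*1/60 = -19/10)
X(U) = 40/3 (X(U) = 8*(U/U + 4/6) = 8*(1 + 4*(⅙)) = 8*(1 + ⅔) = 8*(5/3) = 40/3)
A(p) = -40/3 (A(p) = -1*40/3 = -40/3)
A(u(-5)) + I(25, 27) = -40/3 - 19/10 = -457/30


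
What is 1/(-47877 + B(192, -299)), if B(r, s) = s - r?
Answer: -1/48368 ≈ -2.0675e-5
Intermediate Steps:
1/(-47877 + B(192, -299)) = 1/(-47877 + (-299 - 1*192)) = 1/(-47877 + (-299 - 192)) = 1/(-47877 - 491) = 1/(-48368) = -1/48368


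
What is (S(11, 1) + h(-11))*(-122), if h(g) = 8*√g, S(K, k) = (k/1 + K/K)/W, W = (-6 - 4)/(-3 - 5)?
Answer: -976/5 - 976*I*√11 ≈ -195.2 - 3237.0*I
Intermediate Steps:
W = 5/4 (W = -10/(-8) = -10*(-⅛) = 5/4 ≈ 1.2500)
S(K, k) = ⅘ + 4*k/5 (S(K, k) = (k/1 + K/K)/(5/4) = (k*1 + 1)*(⅘) = (k + 1)*(⅘) = (1 + k)*(⅘) = ⅘ + 4*k/5)
(S(11, 1) + h(-11))*(-122) = ((⅘ + (⅘)*1) + 8*√(-11))*(-122) = ((⅘ + ⅘) + 8*(I*√11))*(-122) = (8/5 + 8*I*√11)*(-122) = -976/5 - 976*I*√11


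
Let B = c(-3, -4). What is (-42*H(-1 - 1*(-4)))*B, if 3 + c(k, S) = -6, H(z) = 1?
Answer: 378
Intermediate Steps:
c(k, S) = -9 (c(k, S) = -3 - 6 = -9)
B = -9
(-42*H(-1 - 1*(-4)))*B = -42*1*(-9) = -42*(-9) = 378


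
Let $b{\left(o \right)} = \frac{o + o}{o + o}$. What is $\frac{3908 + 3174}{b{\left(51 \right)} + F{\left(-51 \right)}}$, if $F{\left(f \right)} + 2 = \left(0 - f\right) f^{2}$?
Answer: $\frac{3541}{66325} \approx 0.053389$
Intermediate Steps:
$b{\left(o \right)} = 1$ ($b{\left(o \right)} = \frac{2 o}{2 o} = 2 o \frac{1}{2 o} = 1$)
$F{\left(f \right)} = -2 - f^{3}$ ($F{\left(f \right)} = -2 + \left(0 - f\right) f^{2} = -2 + - f f^{2} = -2 - f^{3}$)
$\frac{3908 + 3174}{b{\left(51 \right)} + F{\left(-51 \right)}} = \frac{3908 + 3174}{1 - -132649} = \frac{7082}{1 - -132649} = \frac{7082}{1 + \left(-2 + 132651\right)} = \frac{7082}{1 + 132649} = \frac{7082}{132650} = 7082 \cdot \frac{1}{132650} = \frac{3541}{66325}$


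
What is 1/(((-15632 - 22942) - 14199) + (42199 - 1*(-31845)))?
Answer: 1/21271 ≈ 4.7012e-5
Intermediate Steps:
1/(((-15632 - 22942) - 14199) + (42199 - 1*(-31845))) = 1/((-38574 - 14199) + (42199 + 31845)) = 1/(-52773 + 74044) = 1/21271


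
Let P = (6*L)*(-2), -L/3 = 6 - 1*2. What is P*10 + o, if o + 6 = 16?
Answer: 1450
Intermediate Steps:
o = 10 (o = -6 + 16 = 10)
L = -12 (L = -3*(6 - 1*2) = -3*(6 - 2) = -3*4 = -12)
P = 144 (P = (6*(-12))*(-2) = -72*(-2) = 144)
P*10 + o = 144*10 + 10 = 1440 + 10 = 1450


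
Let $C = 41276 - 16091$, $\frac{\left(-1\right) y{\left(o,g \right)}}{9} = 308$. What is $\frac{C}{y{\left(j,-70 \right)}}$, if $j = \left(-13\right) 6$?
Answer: $- \frac{8395}{924} \approx -9.0855$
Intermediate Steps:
$j = -78$
$y{\left(o,g \right)} = -2772$ ($y{\left(o,g \right)} = \left(-9\right) 308 = -2772$)
$C = 25185$ ($C = 41276 - 16091 = 25185$)
$\frac{C}{y{\left(j,-70 \right)}} = \frac{25185}{-2772} = 25185 \left(- \frac{1}{2772}\right) = - \frac{8395}{924}$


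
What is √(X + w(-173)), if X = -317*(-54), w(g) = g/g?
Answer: √17119 ≈ 130.84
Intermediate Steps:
w(g) = 1
X = 17118
√(X + w(-173)) = √(17118 + 1) = √17119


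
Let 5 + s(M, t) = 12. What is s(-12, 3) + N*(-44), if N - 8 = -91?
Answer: 3659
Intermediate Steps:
N = -83 (N = 8 - 91 = -83)
s(M, t) = 7 (s(M, t) = -5 + 12 = 7)
s(-12, 3) + N*(-44) = 7 - 83*(-44) = 7 + 3652 = 3659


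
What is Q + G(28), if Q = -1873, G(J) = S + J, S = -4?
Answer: -1849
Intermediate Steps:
G(J) = -4 + J
Q + G(28) = -1873 + (-4 + 28) = -1873 + 24 = -1849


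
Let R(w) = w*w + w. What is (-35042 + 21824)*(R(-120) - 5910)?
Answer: -110634660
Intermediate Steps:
R(w) = w + w² (R(w) = w² + w = w + w²)
(-35042 + 21824)*(R(-120) - 5910) = (-35042 + 21824)*(-120*(1 - 120) - 5910) = -13218*(-120*(-119) - 5910) = -13218*(14280 - 5910) = -13218*8370 = -110634660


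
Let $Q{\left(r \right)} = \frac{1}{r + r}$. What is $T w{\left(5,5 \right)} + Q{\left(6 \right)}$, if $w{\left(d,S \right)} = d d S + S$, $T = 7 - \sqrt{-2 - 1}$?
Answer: $\frac{10921}{12} - 130 i \sqrt{3} \approx 910.08 - 225.17 i$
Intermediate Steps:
$T = 7 - i \sqrt{3}$ ($T = 7 - \sqrt{-3} = 7 - i \sqrt{3} \approx 7.0 - 1.732 i$)
$Q{\left(r \right)} = \frac{1}{2 r}$
$w{\left(d,S \right)} = S + S d^{2}$ ($w{\left(d,S \right)} = d^{2} S + S = S d^{2} + S = S + S d^{2}$)
$T w{\left(5,5 \right)} + Q{\left(6 \right)} = \left(7 - i \sqrt{3}\right) 5 \left(1 + 5^{2}\right) + \frac{1}{2 \cdot 6} = \left(7 - i \sqrt{3}\right) 5 \left(1 + 25\right) + \frac{1}{2} \cdot \frac{1}{6} = \left(7 - i \sqrt{3}\right) 5 \cdot 26 + \frac{1}{12} = \left(7 - i \sqrt{3}\right) 130 + \frac{1}{12} = \left(910 - 130 i \sqrt{3}\right) + \frac{1}{12} = \frac{10921}{12} - 130 i \sqrt{3}$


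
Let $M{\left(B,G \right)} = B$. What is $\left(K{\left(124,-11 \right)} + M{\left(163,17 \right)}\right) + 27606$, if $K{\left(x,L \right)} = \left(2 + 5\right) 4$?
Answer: $27797$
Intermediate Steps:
$K{\left(x,L \right)} = 28$ ($K{\left(x,L \right)} = 7 \cdot 4 = 28$)
$\left(K{\left(124,-11 \right)} + M{\left(163,17 \right)}\right) + 27606 = \left(28 + 163\right) + 27606 = 191 + 27606 = 27797$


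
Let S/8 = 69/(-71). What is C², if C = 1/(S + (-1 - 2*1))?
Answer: 5041/585225 ≈ 0.0086138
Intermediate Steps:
S = -552/71 (S = 8*(69/(-71)) = 8*(69*(-1/71)) = 8*(-69/71) = -552/71 ≈ -7.7747)
C = -71/765 (C = 1/(-552/71 + (-1 - 2*1)) = 1/(-552/71 + (-1 - 2)) = 1/(-552/71 - 3) = 1/(-765/71) = -71/765 ≈ -0.092810)
C² = (-71/765)² = 5041/585225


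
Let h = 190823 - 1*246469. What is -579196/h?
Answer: 289598/27823 ≈ 10.409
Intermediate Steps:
h = -55646 (h = 190823 - 246469 = -55646)
-579196/h = -579196/(-55646) = -579196*(-1/55646) = 289598/27823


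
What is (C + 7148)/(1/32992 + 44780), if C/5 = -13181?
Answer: -1938510944/1477381761 ≈ -1.3121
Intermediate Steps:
C = -65905 (C = 5*(-13181) = -65905)
(C + 7148)/(1/32992 + 44780) = (-65905 + 7148)/(1/32992 + 44780) = -58757/(1/32992 + 44780) = -58757/1477381761/32992 = -58757*32992/1477381761 = -1938510944/1477381761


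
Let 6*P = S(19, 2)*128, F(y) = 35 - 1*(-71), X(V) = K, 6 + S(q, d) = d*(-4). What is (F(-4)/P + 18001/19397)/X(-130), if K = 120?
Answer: 142295/29793792 ≈ 0.0047760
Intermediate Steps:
S(q, d) = -6 - 4*d (S(q, d) = -6 + d*(-4) = -6 - 4*d)
X(V) = 120
F(y) = 106 (F(y) = 35 + 71 = 106)
P = -896/3 (P = ((-6 - 4*2)*128)/6 = ((-6 - 8)*128)/6 = (-14*128)/6 = (⅙)*(-1792) = -896/3 ≈ -298.67)
(F(-4)/P + 18001/19397)/X(-130) = (106/(-896/3) + 18001/19397)/120 = (106*(-3/896) + 18001*(1/19397))*(1/120) = (-159/448 + 18001/19397)*(1/120) = (711475/1241408)*(1/120) = 142295/29793792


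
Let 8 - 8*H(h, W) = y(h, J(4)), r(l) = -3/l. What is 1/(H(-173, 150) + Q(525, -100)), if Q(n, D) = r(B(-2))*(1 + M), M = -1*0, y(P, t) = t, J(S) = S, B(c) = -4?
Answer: ⅘ ≈ 0.80000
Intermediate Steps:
H(h, W) = ½ (H(h, W) = 1 - ⅛*4 = 1 - ½ = ½)
M = 0
Q(n, D) = ¾ (Q(n, D) = (-3/(-4))*(1 + 0) = -3*(-¼)*1 = (¾)*1 = ¾)
1/(H(-173, 150) + Q(525, -100)) = 1/(½ + ¾) = 1/(5/4) = ⅘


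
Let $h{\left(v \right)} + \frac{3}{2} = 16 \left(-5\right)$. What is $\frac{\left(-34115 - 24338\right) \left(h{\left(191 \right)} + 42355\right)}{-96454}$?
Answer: $\frac{4942025791}{192908} \approx 25619.0$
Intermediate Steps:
$h{\left(v \right)} = - \frac{163}{2}$ ($h{\left(v \right)} = - \frac{3}{2} + 16 \left(-5\right) = - \frac{3}{2} - 80 = - \frac{163}{2}$)
$\frac{\left(-34115 - 24338\right) \left(h{\left(191 \right)} + 42355\right)}{-96454} = \frac{\left(-34115 - 24338\right) \left(- \frac{163}{2} + 42355\right)}{-96454} = \left(-58453\right) \frac{84547}{2} \left(- \frac{1}{96454}\right) = \left(- \frac{4942025791}{2}\right) \left(- \frac{1}{96454}\right) = \frac{4942025791}{192908}$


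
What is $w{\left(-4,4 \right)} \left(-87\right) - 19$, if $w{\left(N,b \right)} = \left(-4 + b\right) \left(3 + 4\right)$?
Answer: $-19$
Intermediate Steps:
$w{\left(N,b \right)} = -28 + 7 b$ ($w{\left(N,b \right)} = \left(-4 + b\right) 7 = -28 + 7 b$)
$w{\left(-4,4 \right)} \left(-87\right) - 19 = \left(-28 + 7 \cdot 4\right) \left(-87\right) - 19 = \left(-28 + 28\right) \left(-87\right) - 19 = 0 \left(-87\right) - 19 = 0 - 19 = -19$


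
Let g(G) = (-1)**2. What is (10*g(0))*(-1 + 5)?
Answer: 40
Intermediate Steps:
g(G) = 1
(10*g(0))*(-1 + 5) = (10*1)*(-1 + 5) = 10*4 = 40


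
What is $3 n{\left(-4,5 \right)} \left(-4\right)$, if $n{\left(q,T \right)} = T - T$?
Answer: $0$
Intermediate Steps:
$n{\left(q,T \right)} = 0$
$3 n{\left(-4,5 \right)} \left(-4\right) = 3 \cdot 0 \left(-4\right) = 0 \left(-4\right) = 0$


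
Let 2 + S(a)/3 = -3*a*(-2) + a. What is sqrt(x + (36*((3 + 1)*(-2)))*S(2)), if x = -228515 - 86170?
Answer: 9*I*sqrt(4013) ≈ 570.13*I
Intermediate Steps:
S(a) = -6 + 21*a (S(a) = -6 + 3*(-3*a*(-2) + a) = -6 + 3*(-(-6)*a + a) = -6 + 3*(6*a + a) = -6 + 3*(7*a) = -6 + 21*a)
x = -314685
sqrt(x + (36*((3 + 1)*(-2)))*S(2)) = sqrt(-314685 + (36*((3 + 1)*(-2)))*(-6 + 21*2)) = sqrt(-314685 + (36*(4*(-2)))*(-6 + 42)) = sqrt(-314685 + (36*(-8))*36) = sqrt(-314685 - 288*36) = sqrt(-314685 - 10368) = sqrt(-325053) = 9*I*sqrt(4013)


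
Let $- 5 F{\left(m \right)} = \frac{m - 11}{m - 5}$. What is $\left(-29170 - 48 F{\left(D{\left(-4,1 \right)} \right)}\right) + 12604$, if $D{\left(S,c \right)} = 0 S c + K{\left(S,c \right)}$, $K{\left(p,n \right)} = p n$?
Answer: $-16550$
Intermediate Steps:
$K{\left(p,n \right)} = n p$
$D{\left(S,c \right)} = S c$ ($D{\left(S,c \right)} = 0 S c + c S = 0 c + S c = 0 + S c = S c$)
$F{\left(m \right)} = - \frac{-11 + m}{5 \left(-5 + m\right)}$ ($F{\left(m \right)} = - \frac{\left(m - 11\right) \frac{1}{m - 5}}{5} = - \frac{\left(-11 + m\right) \frac{1}{-5 + m}}{5} = - \frac{\frac{1}{-5 + m} \left(-11 + m\right)}{5} = - \frac{-11 + m}{5 \left(-5 + m\right)}$)
$\left(-29170 - 48 F{\left(D{\left(-4,1 \right)} \right)}\right) + 12604 = \left(-29170 - 48 \frac{11 - \left(-4\right) 1}{5 \left(-5 - 4\right)}\right) + 12604 = \left(-29170 - 48 \frac{11 - -4}{5 \left(-5 - 4\right)}\right) + 12604 = \left(-29170 - 48 \frac{11 + 4}{5 \left(-9\right)}\right) + 12604 = \left(-29170 - 48 \cdot \frac{1}{5} \left(- \frac{1}{9}\right) 15\right) + 12604 = \left(-29170 - -16\right) + 12604 = \left(-29170 + 16\right) + 12604 = -29154 + 12604 = -16550$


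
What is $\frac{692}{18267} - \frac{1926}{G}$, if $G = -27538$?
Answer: $\frac{27119269}{251518323} \approx 0.10782$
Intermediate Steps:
$\frac{692}{18267} - \frac{1926}{G} = \frac{692}{18267} - \frac{1926}{-27538} = 692 \cdot \frac{1}{18267} - - \frac{963}{13769} = \frac{692}{18267} + \frac{963}{13769} = \frac{27119269}{251518323}$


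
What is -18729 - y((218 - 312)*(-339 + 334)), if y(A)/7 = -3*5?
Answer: -18624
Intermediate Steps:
y(A) = -105 (y(A) = 7*(-3*5) = 7*(-15) = -105)
-18729 - y((218 - 312)*(-339 + 334)) = -18729 - 1*(-105) = -18729 + 105 = -18624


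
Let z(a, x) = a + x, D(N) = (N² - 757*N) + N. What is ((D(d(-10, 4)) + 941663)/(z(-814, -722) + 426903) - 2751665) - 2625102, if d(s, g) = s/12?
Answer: -82335539023031/15313212 ≈ -5.3768e+6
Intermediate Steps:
d(s, g) = s/12 (d(s, g) = s*(1/12) = s/12)
D(N) = N² - 756*N
((D(d(-10, 4)) + 941663)/(z(-814, -722) + 426903) - 2751665) - 2625102 = ((((1/12)*(-10))*(-756 + (1/12)*(-10)) + 941663)/((-814 - 722) + 426903) - 2751665) - 2625102 = ((-5*(-756 - ⅚)/6 + 941663)/(-1536 + 426903) - 2751665) - 2625102 = ((-⅚*(-4541/6) + 941663)/425367 - 2751665) - 2625102 = ((22705/36 + 941663)*(1/425367) - 2751665) - 2625102 = ((33922573/36)*(1/425367) - 2751665) - 2625102 = (33922573/15313212 - 2751665) - 2625102 = -42136795575407/15313212 - 2625102 = -82335539023031/15313212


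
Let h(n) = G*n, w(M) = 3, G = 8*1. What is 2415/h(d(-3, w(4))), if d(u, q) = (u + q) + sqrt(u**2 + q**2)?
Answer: 805*sqrt(2)/16 ≈ 71.153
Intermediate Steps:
G = 8
d(u, q) = q + u + sqrt(q**2 + u**2) (d(u, q) = (q + u) + sqrt(q**2 + u**2) = q + u + sqrt(q**2 + u**2))
h(n) = 8*n
2415/h(d(-3, w(4))) = 2415/((8*(3 - 3 + sqrt(3**2 + (-3)**2)))) = 2415/((8*(3 - 3 + sqrt(9 + 9)))) = 2415/((8*(3 - 3 + sqrt(18)))) = 2415/((8*(3 - 3 + 3*sqrt(2)))) = 2415/((8*(3*sqrt(2)))) = 2415/((24*sqrt(2))) = 2415*(sqrt(2)/48) = 805*sqrt(2)/16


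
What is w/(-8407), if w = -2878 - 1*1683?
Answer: 4561/8407 ≈ 0.54252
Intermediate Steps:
w = -4561 (w = -2878 - 1683 = -4561)
w/(-8407) = -4561/(-8407) = -4561*(-1/8407) = 4561/8407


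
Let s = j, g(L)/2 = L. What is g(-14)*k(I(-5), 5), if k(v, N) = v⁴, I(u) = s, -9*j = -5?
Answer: -17500/6561 ≈ -2.6673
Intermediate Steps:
j = 5/9 (j = -⅑*(-5) = 5/9 ≈ 0.55556)
g(L) = 2*L
s = 5/9 ≈ 0.55556
I(u) = 5/9
g(-14)*k(I(-5), 5) = (2*(-14))*(5/9)⁴ = -28*625/6561 = -17500/6561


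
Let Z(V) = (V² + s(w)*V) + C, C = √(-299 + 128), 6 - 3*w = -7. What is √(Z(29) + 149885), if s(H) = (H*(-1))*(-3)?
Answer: √(151103 + 3*I*√19) ≈ 388.72 + 0.017*I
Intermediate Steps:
w = 13/3 (w = 2 - ⅓*(-7) = 2 + 7/3 = 13/3 ≈ 4.3333)
s(H) = 3*H (s(H) = -H*(-3) = 3*H)
C = 3*I*√19 (C = √(-171) = 3*I*√19 ≈ 13.077*I)
Z(V) = V² + 13*V + 3*I*√19 (Z(V) = (V² + (3*(13/3))*V) + 3*I*√19 = (V² + 13*V) + 3*I*√19 = V² + 13*V + 3*I*√19)
√(Z(29) + 149885) = √((29² + 13*29 + 3*I*√19) + 149885) = √((841 + 377 + 3*I*√19) + 149885) = √((1218 + 3*I*√19) + 149885) = √(151103 + 3*I*√19)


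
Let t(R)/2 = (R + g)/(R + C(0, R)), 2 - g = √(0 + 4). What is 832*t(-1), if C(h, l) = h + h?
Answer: 1664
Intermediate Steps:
C(h, l) = 2*h
g = 0 (g = 2 - √(0 + 4) = 2 - √4 = 2 - 1*2 = 2 - 2 = 0)
t(R) = 2 (t(R) = 2*((R + 0)/(R + 2*0)) = 2*(R/(R + 0)) = 2*(R/R) = 2*1 = 2)
832*t(-1) = 832*2 = 1664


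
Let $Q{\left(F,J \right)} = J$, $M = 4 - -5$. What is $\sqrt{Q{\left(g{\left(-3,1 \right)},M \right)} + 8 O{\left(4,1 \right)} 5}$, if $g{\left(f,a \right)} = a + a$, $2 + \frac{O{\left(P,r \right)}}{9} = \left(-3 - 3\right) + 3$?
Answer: $3 i \sqrt{199} \approx 42.32 i$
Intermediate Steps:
$O{\left(P,r \right)} = -45$ ($O{\left(P,r \right)} = -18 + 9 \left(\left(-3 - 3\right) + 3\right) = -18 + 9 \left(-6 + 3\right) = -18 + 9 \left(-3\right) = -18 - 27 = -45$)
$M = 9$ ($M = 4 + 5 = 9$)
$g{\left(f,a \right)} = 2 a$
$\sqrt{Q{\left(g{\left(-3,1 \right)},M \right)} + 8 O{\left(4,1 \right)} 5} = \sqrt{9 + 8 \left(-45\right) 5} = \sqrt{9 - 1800} = \sqrt{-1791} = 3 i \sqrt{199}$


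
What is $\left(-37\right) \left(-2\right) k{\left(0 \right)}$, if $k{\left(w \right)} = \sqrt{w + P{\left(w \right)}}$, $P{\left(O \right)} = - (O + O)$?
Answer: $0$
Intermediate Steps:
$P{\left(O \right)} = - 2 O$
$k{\left(w \right)} = \sqrt{- w}$ ($k{\left(w \right)} = \sqrt{w - 2 w} = \sqrt{- w}$)
$\left(-37\right) \left(-2\right) k{\left(0 \right)} = \left(-37\right) \left(-2\right) \sqrt{\left(-1\right) 0} = 74 \sqrt{0} = 74 \cdot 0 = 0$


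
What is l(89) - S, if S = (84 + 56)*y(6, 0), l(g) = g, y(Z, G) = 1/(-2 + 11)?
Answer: 661/9 ≈ 73.444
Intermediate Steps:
y(Z, G) = ⅑ (y(Z, G) = 1/9 = ⅑)
S = 140/9 (S = (84 + 56)*(⅑) = 140*(⅑) = 140/9 ≈ 15.556)
l(89) - S = 89 - 1*140/9 = 89 - 140/9 = 661/9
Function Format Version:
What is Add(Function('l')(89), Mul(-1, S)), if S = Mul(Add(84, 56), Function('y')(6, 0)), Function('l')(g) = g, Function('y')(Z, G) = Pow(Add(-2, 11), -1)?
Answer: Rational(661, 9) ≈ 73.444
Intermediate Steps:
Function('y')(Z, G) = Rational(1, 9) (Function('y')(Z, G) = Pow(9, -1) = Rational(1, 9))
S = Rational(140, 9) (S = Mul(Add(84, 56), Rational(1, 9)) = Mul(140, Rational(1, 9)) = Rational(140, 9) ≈ 15.556)
Add(Function('l')(89), Mul(-1, S)) = Add(89, Mul(-1, Rational(140, 9))) = Add(89, Rational(-140, 9)) = Rational(661, 9)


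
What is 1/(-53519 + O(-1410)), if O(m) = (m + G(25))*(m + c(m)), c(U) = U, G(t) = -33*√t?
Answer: 1/4387981 ≈ 2.2790e-7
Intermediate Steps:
O(m) = 2*m*(-165 + m) (O(m) = (m - 33*√25)*(m + m) = (m - 33*5)*(2*m) = (m - 165)*(2*m) = (-165 + m)*(2*m) = 2*m*(-165 + m))
1/(-53519 + O(-1410)) = 1/(-53519 + 2*(-1410)*(-165 - 1410)) = 1/(-53519 + 2*(-1410)*(-1575)) = 1/(-53519 + 4441500) = 1/4387981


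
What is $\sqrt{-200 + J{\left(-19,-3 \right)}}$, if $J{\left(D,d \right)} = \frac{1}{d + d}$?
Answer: $\frac{i \sqrt{7206}}{6} \approx 14.148 i$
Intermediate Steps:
$J{\left(D,d \right)} = \frac{1}{2 d}$
$\sqrt{-200 + J{\left(-19,-3 \right)}} = \sqrt{-200 + \frac{1}{2 \left(-3\right)}} = \sqrt{-200 + \frac{1}{2} \left(- \frac{1}{3}\right)} = \sqrt{-200 - \frac{1}{6}} = \sqrt{- \frac{1201}{6}} = \frac{i \sqrt{7206}}{6}$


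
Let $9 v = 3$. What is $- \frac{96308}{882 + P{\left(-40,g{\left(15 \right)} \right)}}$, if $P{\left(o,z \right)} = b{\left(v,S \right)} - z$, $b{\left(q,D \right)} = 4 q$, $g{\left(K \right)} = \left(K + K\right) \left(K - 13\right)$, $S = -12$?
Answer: $- \frac{144462}{1235} \approx -116.97$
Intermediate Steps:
$v = \frac{1}{3}$ ($v = \frac{1}{9} \cdot 3 = \frac{1}{3} \approx 0.33333$)
$g{\left(K \right)} = 2 K \left(-13 + K\right)$
$P{\left(o,z \right)} = \frac{4}{3} - z$ ($P{\left(o,z \right)} = 4 \cdot \frac{1}{3} - z = \frac{4}{3} - z$)
$- \frac{96308}{882 + P{\left(-40,g{\left(15 \right)} \right)}} = - \frac{96308}{882 + \left(\frac{4}{3} - 2 \cdot 15 \left(-13 + 15\right)\right)} = - \frac{96308}{882 + \left(\frac{4}{3} - 2 \cdot 15 \cdot 2\right)} = - \frac{96308}{882 + \left(\frac{4}{3} - 60\right)} = - \frac{96308}{882 - \frac{176}{3}} = - \frac{96308}{\frac{2470}{3}} = \left(-96308\right) \frac{3}{2470} = - \frac{144462}{1235}$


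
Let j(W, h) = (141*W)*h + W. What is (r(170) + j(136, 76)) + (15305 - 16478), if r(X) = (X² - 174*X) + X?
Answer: 1455829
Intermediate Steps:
j(W, h) = W + 141*W*h (j(W, h) = 141*W*h + W = W + 141*W*h)
r(X) = X² - 173*X
(r(170) + j(136, 76)) + (15305 - 16478) = (170*(-173 + 170) + 136*(1 + 141*76)) + (15305 - 16478) = (170*(-3) + 136*(1 + 10716)) - 1173 = (-510 + 136*10717) - 1173 = (-510 + 1457512) - 1173 = 1457002 - 1173 = 1455829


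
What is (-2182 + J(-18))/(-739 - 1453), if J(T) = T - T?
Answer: 1091/1096 ≈ 0.99544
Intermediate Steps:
J(T) = 0
(-2182 + J(-18))/(-739 - 1453) = (-2182 + 0)/(-739 - 1453) = -2182/(-2192) = -2182*(-1/2192) = 1091/1096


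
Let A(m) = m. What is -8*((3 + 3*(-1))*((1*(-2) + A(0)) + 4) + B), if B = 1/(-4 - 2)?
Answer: 4/3 ≈ 1.3333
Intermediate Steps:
B = -1/6 (B = 1/(-6) = -1/6 ≈ -0.16667)
-8*((3 + 3*(-1))*((1*(-2) + A(0)) + 4) + B) = -8*((3 + 3*(-1))*((1*(-2) + 0) + 4) - 1/6) = -8*((3 - 3)*((-2 + 0) + 4) - 1/6) = -8*(0*(-2 + 4) - 1/6) = -8*(0*2 - 1/6) = -8*(0 - 1/6) = -8*(-1/6) = 4/3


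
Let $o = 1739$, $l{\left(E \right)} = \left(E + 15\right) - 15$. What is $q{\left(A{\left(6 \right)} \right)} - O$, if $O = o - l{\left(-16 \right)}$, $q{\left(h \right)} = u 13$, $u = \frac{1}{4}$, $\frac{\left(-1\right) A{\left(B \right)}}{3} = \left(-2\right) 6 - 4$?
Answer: $- \frac{7007}{4} \approx -1751.8$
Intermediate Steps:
$A{\left(B \right)} = 48$ ($A{\left(B \right)} = - 3 \left(\left(-2\right) 6 - 4\right) = - 3 \left(-12 - 4\right) = \left(-3\right) \left(-16\right) = 48$)
$l{\left(E \right)} = E$ ($l{\left(E \right)} = \left(15 + E\right) - 15 = E$)
$u = \frac{1}{4} \approx 0.25$
$q{\left(h \right)} = \frac{13}{4}$ ($q{\left(h \right)} = \frac{1}{4} \cdot 13 = \frac{13}{4}$)
$O = 1755$ ($O = 1739 - -16 = 1739 + 16 = 1755$)
$q{\left(A{\left(6 \right)} \right)} - O = \frac{13}{4} - 1755 = - \frac{7007}{4}$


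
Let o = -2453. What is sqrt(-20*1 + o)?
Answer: I*sqrt(2473) ≈ 49.729*I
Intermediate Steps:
sqrt(-20*1 + o) = sqrt(-20*1 - 2453) = sqrt(-20 - 2453) = sqrt(-2473) = I*sqrt(2473)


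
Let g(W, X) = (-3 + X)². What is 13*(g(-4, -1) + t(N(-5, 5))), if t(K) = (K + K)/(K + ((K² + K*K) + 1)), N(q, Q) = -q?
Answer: 5889/28 ≈ 210.32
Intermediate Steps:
t(K) = 2*K/(1 + K + 2*K²) (t(K) = (2*K)/(K + ((K² + K²) + 1)) = (2*K)/(K + (2*K² + 1)) = (2*K)/(K + (1 + 2*K²)) = (2*K)/(1 + K + 2*K²) = 2*K/(1 + K + 2*K²))
13*(g(-4, -1) + t(N(-5, 5))) = 13*((-3 - 1)² + 2*(-1*(-5))/(1 - 1*(-5) + 2*(-1*(-5))²)) = 13*((-4)² + 2*5/(1 + 5 + 2*5²)) = 13*(16 + 2*5/(1 + 5 + 2*25)) = 13*(16 + 2*5/(1 + 5 + 50)) = 13*(16 + 2*5/56) = 13*(16 + 2*5*(1/56)) = 13*(16 + 5/28) = 13*(453/28) = 5889/28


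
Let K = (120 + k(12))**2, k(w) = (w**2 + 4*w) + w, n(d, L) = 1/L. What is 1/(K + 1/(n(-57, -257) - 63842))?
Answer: 16407395/1722382697263 ≈ 9.5260e-6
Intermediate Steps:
k(w) = w**2 + 5*w
K = 104976 (K = (120 + 12*(5 + 12))**2 = (120 + 12*17)**2 = (120 + 204)**2 = 324**2 = 104976)
1/(K + 1/(n(-57, -257) - 63842)) = 1/(104976 + 1/(1/(-257) - 63842)) = 1/(104976 + 1/(-1/257 - 63842)) = 1/(104976 + 1/(-16407395/257)) = 1/(104976 - 257/16407395) = 1/(1722382697263/16407395) = 16407395/1722382697263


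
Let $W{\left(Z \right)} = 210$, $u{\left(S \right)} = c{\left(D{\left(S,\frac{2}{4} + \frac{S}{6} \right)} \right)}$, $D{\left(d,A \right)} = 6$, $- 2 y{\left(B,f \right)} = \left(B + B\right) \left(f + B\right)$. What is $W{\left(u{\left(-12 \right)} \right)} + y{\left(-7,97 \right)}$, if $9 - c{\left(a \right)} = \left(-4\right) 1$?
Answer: $840$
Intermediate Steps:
$y{\left(B,f \right)} = - B \left(B + f\right)$ ($y{\left(B,f \right)} = - \frac{\left(B + B\right) \left(f + B\right)}{2} = - \frac{2 B \left(B + f\right)}{2} = - B \left(B + f\right)$)
$c{\left(a \right)} = 13$ ($c{\left(a \right)} = 9 - \left(-4\right) 1 = 9 - -4 = 9 + 4 = 13$)
$u{\left(S \right)} = 13$
$W{\left(u{\left(-12 \right)} \right)} + y{\left(-7,97 \right)} = 210 - - 7 \left(-7 + 97\right) = 210 - \left(-7\right) 90 = 210 + 630 = 840$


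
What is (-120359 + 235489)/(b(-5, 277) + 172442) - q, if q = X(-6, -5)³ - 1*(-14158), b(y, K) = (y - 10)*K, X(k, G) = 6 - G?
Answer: -89878697/5803 ≈ -15488.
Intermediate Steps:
b(y, K) = K*(-10 + y) (b(y, K) = (-10 + y)*K = K*(-10 + y))
q = 15489 (q = (6 - 1*(-5))³ - 1*(-14158) = (6 + 5)³ + 14158 = 11³ + 14158 = 1331 + 14158 = 15489)
(-120359 + 235489)/(b(-5, 277) + 172442) - q = (-120359 + 235489)/(277*(-10 - 5) + 172442) - 1*15489 = 115130/(277*(-15) + 172442) - 15489 = 115130/(-4155 + 172442) - 15489 = 115130/168287 - 15489 = 115130*(1/168287) - 15489 = 3970/5803 - 15489 = -89878697/5803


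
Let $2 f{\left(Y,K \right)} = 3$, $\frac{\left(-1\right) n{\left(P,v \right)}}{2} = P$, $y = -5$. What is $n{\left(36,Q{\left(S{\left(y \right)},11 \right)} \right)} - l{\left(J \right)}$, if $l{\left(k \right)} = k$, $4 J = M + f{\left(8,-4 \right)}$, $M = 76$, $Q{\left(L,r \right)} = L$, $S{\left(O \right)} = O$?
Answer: $- \frac{731}{8} \approx -91.375$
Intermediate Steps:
$n{\left(P,v \right)} = - 2 P$
$f{\left(Y,K \right)} = \frac{3}{2}$ ($f{\left(Y,K \right)} = \frac{1}{2} \cdot 3 = \frac{3}{2}$)
$J = \frac{155}{8}$ ($J = \frac{76 + \frac{3}{2}}{4} = \frac{1}{4} \cdot \frac{155}{2} = \frac{155}{8} \approx 19.375$)
$n{\left(36,Q{\left(S{\left(y \right)},11 \right)} \right)} - l{\left(J \right)} = \left(-2\right) 36 - \frac{155}{8} = -72 - \frac{155}{8} = - \frac{731}{8}$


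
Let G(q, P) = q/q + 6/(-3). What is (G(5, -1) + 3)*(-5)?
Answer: -10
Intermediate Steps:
G(q, P) = -1 (G(q, P) = 1 + 6*(-⅓) = 1 - 2 = -1)
(G(5, -1) + 3)*(-5) = (-1 + 3)*(-5) = 2*(-5) = -10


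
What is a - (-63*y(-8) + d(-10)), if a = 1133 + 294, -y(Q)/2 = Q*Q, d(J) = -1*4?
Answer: -6633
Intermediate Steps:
d(J) = -4
y(Q) = -2*Q² (y(Q) = -2*Q*Q = -2*Q²)
a = 1427
a - (-63*y(-8) + d(-10)) = 1427 - (-(-126)*(-8)² - 4) = 1427 - (-(-126)*64 - 4) = 1427 - (-63*(-128) - 4) = 1427 - (8064 - 4) = 1427 - 1*8060 = 1427 - 8060 = -6633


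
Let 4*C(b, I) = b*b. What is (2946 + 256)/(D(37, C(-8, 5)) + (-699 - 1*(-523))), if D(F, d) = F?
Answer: -3202/139 ≈ -23.036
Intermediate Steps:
C(b, I) = b²/4 (C(b, I) = (b*b)/4 = b²/4)
(2946 + 256)/(D(37, C(-8, 5)) + (-699 - 1*(-523))) = (2946 + 256)/(37 + (-699 - 1*(-523))) = 3202/(37 + (-699 + 523)) = 3202/(37 - 176) = 3202/(-139) = 3202*(-1/139) = -3202/139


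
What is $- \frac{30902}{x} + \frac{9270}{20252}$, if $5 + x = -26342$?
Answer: $\frac{435031997}{266789722} \approx 1.6306$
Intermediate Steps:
$x = -26347$ ($x = -5 - 26342 = -26347$)
$- \frac{30902}{x} + \frac{9270}{20252} = - \frac{30902}{-26347} + \frac{9270}{20252} = \left(-30902\right) \left(- \frac{1}{26347}\right) + 9270 \cdot \frac{1}{20252} = \frac{30902}{26347} + \frac{4635}{10126} = \frac{435031997}{266789722}$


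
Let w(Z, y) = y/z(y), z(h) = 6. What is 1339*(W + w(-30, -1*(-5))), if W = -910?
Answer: -7304245/6 ≈ -1.2174e+6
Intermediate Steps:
w(Z, y) = y/6
1339*(W + w(-30, -1*(-5))) = 1339*(-910 + (-1*(-5))/6) = 1339*(-910 + (⅙)*5) = 1339*(-910 + ⅚) = 1339*(-5455/6) = -7304245/6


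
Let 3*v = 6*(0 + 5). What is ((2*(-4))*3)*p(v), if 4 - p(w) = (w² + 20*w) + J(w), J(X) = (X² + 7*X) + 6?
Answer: 11328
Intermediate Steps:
J(X) = 6 + X² + 7*X
v = 10 (v = (6*(0 + 5))/3 = (6*5)/3 = (⅓)*30 = 10)
p(w) = -2 - 27*w - 2*w² (p(w) = 4 - ((w² + 20*w) + (6 + w² + 7*w)) = 4 - (6 + 2*w² + 27*w) = 4 + (-6 - 27*w - 2*w²) = -2 - 27*w - 2*w²)
((2*(-4))*3)*p(v) = ((2*(-4))*3)*(-2 - 27*10 - 2*10²) = (-8*3)*(-2 - 270 - 2*100) = -24*(-2 - 270 - 200) = -24*(-472) = 11328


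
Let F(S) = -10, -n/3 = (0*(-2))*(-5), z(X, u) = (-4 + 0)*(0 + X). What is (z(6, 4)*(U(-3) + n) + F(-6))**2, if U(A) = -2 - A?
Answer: 1156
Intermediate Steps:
z(X, u) = -4*X
n = 0 (n = -3*0*(-2)*(-5) = -0*(-5) = -3*0 = 0)
(z(6, 4)*(U(-3) + n) + F(-6))**2 = ((-4*6)*((-2 - 1*(-3)) + 0) - 10)**2 = (-24*((-2 + 3) + 0) - 10)**2 = (-24*(1 + 0) - 10)**2 = (-24*1 - 10)**2 = (-24 - 10)**2 = (-34)**2 = 1156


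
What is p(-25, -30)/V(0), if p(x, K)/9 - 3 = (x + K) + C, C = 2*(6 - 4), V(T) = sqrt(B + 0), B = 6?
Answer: -72*sqrt(6) ≈ -176.36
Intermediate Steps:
V(T) = sqrt(6) (V(T) = sqrt(6 + 0) = sqrt(6))
C = 4 (C = 2*2 = 4)
p(x, K) = 63 + 9*K + 9*x (p(x, K) = 27 + 9*((x + K) + 4) = 27 + 9*((K + x) + 4) = 27 + 9*(4 + K + x) = 27 + (36 + 9*K + 9*x) = 63 + 9*K + 9*x)
p(-25, -30)/V(0) = (63 + 9*(-30) + 9*(-25))/(sqrt(6)) = (63 - 270 - 225)*(sqrt(6)/6) = -72*sqrt(6)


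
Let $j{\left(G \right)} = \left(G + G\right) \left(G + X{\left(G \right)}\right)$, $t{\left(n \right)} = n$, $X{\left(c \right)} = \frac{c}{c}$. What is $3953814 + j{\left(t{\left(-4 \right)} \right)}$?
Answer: $3953838$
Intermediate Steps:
$X{\left(c \right)} = 1$
$j{\left(G \right)} = 2 G \left(1 + G\right)$ ($j{\left(G \right)} = \left(G + G\right) \left(G + 1\right) = 2 G \left(1 + G\right)$)
$3953814 + j{\left(t{\left(-4 \right)} \right)} = 3953814 + 2 \left(-4\right) \left(1 - 4\right) = 3953814 + 2 \left(-4\right) \left(-3\right) = 3953814 + 24 = 3953838$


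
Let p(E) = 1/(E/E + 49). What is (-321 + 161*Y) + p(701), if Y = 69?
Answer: 539401/50 ≈ 10788.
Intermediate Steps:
p(E) = 1/50 (p(E) = 1/(1 + 49) = 1/50)
(-321 + 161*Y) + p(701) = (-321 + 161*69) + 1/50 = (-321 + 11109) + 1/50 = 10788 + 1/50 = 539401/50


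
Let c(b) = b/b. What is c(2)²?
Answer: 1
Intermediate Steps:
c(b) = 1
c(2)² = 1² = 1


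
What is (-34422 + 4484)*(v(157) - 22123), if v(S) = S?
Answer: 657618108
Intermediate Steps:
(-34422 + 4484)*(v(157) - 22123) = (-34422 + 4484)*(157 - 22123) = -29938*(-21966) = 657618108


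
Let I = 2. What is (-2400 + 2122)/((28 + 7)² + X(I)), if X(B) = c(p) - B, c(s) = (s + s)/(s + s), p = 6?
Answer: -139/612 ≈ -0.22712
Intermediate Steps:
c(s) = 1 (c(s) = (2*s)/((2*s)) = (2*s)*(1/(2*s)) = 1)
X(B) = 1 - B
(-2400 + 2122)/((28 + 7)² + X(I)) = (-2400 + 2122)/((28 + 7)² + (1 - 1*2)) = -278/(35² + (1 - 2)) = -278/(1225 - 1) = -278/1224 = -278*1/1224 = -139/612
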